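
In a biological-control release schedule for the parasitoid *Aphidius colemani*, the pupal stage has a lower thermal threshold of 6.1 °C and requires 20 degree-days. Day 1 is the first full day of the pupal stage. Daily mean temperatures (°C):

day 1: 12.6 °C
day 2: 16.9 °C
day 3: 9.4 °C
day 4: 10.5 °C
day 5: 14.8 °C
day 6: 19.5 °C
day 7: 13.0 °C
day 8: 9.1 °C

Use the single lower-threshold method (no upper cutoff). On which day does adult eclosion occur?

day 3

Daily DD above 6.1 °C: 6.5, 10.8, 3.3, 4.4, 8.7, 13.4, 6.9, 3.0.
Cumulative: 6.5, 17.3, 20.6, 25.0, 33.7, 47.1, 54.0, 57.0.
The total first reaches 20 DD on day 3.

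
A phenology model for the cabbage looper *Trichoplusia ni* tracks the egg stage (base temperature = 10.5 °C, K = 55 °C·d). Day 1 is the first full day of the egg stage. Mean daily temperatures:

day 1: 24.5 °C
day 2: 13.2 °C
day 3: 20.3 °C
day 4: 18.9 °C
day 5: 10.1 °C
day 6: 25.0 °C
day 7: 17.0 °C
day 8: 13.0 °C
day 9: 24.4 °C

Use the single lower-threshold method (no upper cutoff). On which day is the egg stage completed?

day 7

Daily DD above 10.5 °C: 14.0, 2.7, 9.8, 8.4, 0.0, 14.5, 6.5, 2.5, 13.9.
Cumulative: 14.0, 16.7, 26.5, 34.9, 34.9, 49.4, 55.9, 58.4, 72.3.
The total first reaches 55 DD on day 7.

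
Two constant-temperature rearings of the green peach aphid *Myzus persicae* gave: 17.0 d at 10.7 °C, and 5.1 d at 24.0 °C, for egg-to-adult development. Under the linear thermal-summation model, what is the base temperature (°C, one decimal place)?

5.0 °C

Equal thermal constants: D₁(T₁ − T_b) = D₂(T₂ − T_b).
17.0·(10.7 − T_b) = 5.1·(24.0 − T_b)
T_b = (17.0·10.7 − 5.1·24.0) / (17.0 − 5.1) = 59.50 / 11.9 = 5.000 °C ≈ 5.0 °C.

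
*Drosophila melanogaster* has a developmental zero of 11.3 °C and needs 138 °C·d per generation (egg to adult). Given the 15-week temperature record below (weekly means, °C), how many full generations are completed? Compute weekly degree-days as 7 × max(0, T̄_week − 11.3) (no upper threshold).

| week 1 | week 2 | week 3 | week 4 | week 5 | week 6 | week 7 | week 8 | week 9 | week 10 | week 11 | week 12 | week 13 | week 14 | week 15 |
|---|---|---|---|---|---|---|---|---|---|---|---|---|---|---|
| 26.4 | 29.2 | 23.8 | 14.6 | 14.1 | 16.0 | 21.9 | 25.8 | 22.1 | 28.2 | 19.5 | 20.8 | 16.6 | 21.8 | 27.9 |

8 generations

Weekly DD (7 × max(0, T̄ − 11.3)): 105.7, 125.3, 87.5, 23.1, 19.6, 32.9, 74.2, 101.5, 75.6, 118.3, 57.4, 66.5, 37.1, 73.5, 116.2.
Season total = 1114.4 DD.
Complete generations = ⌊1114.4 / 138⌋ = 8.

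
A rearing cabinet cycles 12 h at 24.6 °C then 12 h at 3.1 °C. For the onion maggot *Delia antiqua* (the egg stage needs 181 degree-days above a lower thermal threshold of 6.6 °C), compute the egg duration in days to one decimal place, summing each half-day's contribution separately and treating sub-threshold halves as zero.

20.1 days

Day half: max(0, 24.6 − 6.6) × 0.5 = 18.0 × 0.5 = 9.00 DD.
Night half: max(0, 3.1 − 6.6) × 0.5 = 0.0 × 0.5 = 0.00 DD.
Per 24 h: 9.00 DD/day.
Duration = 181 / 9.00 = 20.111 ≈ 20.1 days.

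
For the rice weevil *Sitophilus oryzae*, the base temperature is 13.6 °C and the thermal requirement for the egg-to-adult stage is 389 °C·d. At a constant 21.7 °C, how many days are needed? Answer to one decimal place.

Daily accumulation = 21.7 − 13.6 = 8.1 DD/day.
Duration = 389 / 8.1 = 48.025 ≈ 48.0 days.

48.0 days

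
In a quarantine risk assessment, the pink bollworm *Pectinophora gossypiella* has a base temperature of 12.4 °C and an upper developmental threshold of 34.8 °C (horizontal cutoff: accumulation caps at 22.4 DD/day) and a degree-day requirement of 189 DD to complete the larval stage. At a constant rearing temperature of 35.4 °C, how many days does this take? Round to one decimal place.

Temperature 35.4 °C exceeds the upper threshold, so daily accumulation caps at 34.8 − 12.4 = 22.4 DD/day.
Duration = 189 / 22.4 = 8.438 ≈ 8.4 days.

8.4 days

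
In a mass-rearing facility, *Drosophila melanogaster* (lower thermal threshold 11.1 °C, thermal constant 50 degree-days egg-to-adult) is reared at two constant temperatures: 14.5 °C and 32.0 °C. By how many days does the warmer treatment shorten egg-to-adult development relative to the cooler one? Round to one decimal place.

At 14.5 °C: 50 / (14.5 − 11.1) = 50 / 3.4 = 14.706 d.
At 32.0 °C: 50 / (32.0 − 11.1) = 50 / 20.9 = 2.392 d.
Difference = |14.706 − 2.392| = 12.314 ≈ 12.3 days.

12.3 days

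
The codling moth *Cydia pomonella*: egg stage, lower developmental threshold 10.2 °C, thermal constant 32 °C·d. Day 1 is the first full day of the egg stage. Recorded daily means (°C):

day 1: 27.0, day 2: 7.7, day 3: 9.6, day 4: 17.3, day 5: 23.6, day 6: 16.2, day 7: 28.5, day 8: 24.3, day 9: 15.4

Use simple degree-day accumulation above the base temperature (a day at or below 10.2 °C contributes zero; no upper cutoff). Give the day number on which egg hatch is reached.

Daily DD above 10.2 °C: 16.8, 0.0, 0.0, 7.1, 13.4, 6.0, 18.3, 14.1, 5.2.
Cumulative: 16.8, 16.8, 16.8, 23.9, 37.3, 43.3, 61.6, 75.7, 80.9.
The total first reaches 32 DD on day 5.

day 5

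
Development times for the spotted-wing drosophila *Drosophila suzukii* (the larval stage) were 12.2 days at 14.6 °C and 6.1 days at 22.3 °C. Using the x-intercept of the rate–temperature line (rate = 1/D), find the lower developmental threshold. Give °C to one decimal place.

6.9 °C

Linear rate model ⇒ the product D·(T − T_b) is constant across temperatures.
12.2·(14.6 − T_b) = 6.1·(22.3 − T_b)
T_b = (12.2·14.6 − 6.1·22.3) / (12.2 − 6.1) = 42.09 / 6.1 = 6.900 °C ≈ 6.9 °C.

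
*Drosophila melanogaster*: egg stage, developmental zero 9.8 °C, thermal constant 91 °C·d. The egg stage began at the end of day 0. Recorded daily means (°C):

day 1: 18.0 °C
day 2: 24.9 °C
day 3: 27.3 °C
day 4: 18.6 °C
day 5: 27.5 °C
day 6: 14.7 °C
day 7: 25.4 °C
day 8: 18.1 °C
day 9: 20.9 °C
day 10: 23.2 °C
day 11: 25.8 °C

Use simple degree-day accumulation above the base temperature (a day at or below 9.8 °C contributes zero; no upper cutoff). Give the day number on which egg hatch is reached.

Daily DD above 9.8 °C: 8.2, 15.1, 17.5, 8.8, 17.7, 4.9, 15.6, 8.3, 11.1, 13.4, 16.0.
Cumulative: 8.2, 23.3, 40.8, 49.6, 67.3, 72.2, 87.8, 96.1, 107.2, 120.6, 136.6.
The total first reaches 91 DD on day 8.

day 8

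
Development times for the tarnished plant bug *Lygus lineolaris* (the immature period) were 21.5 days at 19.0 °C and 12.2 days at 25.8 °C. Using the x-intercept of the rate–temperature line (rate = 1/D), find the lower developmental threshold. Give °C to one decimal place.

10.1 °C

Under the model K = D·(T − T_b), so D₁·(T₁ − T_b) = D₂·(T₂ − T_b).
21.5·(19.0 − T_b) = 12.2·(25.8 − T_b)
T_b = (21.5·19.0 − 12.2·25.8) / (21.5 − 12.2) = 93.74 / 9.3 = 10.080 °C ≈ 10.1 °C.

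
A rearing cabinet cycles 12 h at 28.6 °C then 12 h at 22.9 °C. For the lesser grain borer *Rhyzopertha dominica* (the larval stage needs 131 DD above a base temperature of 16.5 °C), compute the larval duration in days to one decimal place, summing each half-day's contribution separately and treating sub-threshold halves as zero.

14.2 days

Day half: max(0, 28.6 − 16.5) × 0.5 = 12.1 × 0.5 = 6.05 DD.
Night half: max(0, 22.9 − 16.5) × 0.5 = 6.4 × 0.5 = 3.20 DD.
Per 24 h: 9.25 DD/day.
Duration = 131 / 9.25 = 14.162 ≈ 14.2 days.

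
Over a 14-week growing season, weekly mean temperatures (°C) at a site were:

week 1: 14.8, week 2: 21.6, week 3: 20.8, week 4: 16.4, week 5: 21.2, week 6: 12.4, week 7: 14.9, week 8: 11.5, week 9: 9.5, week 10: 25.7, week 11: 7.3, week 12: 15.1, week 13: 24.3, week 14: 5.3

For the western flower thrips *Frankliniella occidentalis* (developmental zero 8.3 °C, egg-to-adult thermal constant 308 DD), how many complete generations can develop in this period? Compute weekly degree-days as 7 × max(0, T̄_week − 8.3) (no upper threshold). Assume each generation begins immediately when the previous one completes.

2 generations

Weekly DD (7 × max(0, T̄ − 8.3)): 45.5, 93.1, 87.5, 56.7, 90.3, 28.7, 46.2, 22.4, 8.4, 121.8, 0.0, 47.6, 112.0, 0.0.
Season total = 760.2 DD.
Complete generations = ⌊760.2 / 308⌋ = 2.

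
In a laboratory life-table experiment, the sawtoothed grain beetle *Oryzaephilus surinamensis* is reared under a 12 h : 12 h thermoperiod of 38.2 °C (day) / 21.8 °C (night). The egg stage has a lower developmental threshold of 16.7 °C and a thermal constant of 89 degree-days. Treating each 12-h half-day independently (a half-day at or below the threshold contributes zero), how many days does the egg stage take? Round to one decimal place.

Day half: max(0, 38.2 − 16.7) × 0.5 = 21.5 × 0.5 = 10.75 DD.
Night half: max(0, 21.8 − 16.7) × 0.5 = 5.1 × 0.5 = 2.55 DD.
Per 24 h: 13.30 DD/day.
Duration = 89 / 13.30 = 6.692 ≈ 6.7 days.

6.7 days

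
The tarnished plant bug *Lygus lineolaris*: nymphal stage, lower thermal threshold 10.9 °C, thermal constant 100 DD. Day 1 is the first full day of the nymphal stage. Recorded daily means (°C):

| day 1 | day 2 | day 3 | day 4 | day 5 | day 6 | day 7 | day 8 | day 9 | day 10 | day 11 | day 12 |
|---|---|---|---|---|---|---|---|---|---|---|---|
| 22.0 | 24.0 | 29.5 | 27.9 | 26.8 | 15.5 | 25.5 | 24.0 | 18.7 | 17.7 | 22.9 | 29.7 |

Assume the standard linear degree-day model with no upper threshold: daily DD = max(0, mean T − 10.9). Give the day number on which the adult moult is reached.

day 8

Daily DD above 10.9 °C: 11.1, 13.1, 18.6, 17.0, 15.9, 4.6, 14.6, 13.1, 7.8, 6.8, 12.0, 18.8.
Cumulative: 11.1, 24.2, 42.8, 59.8, 75.7, 80.3, 94.9, 108.0, 115.8, 122.6, 134.6, 153.4.
The total first reaches 100 DD on day 8.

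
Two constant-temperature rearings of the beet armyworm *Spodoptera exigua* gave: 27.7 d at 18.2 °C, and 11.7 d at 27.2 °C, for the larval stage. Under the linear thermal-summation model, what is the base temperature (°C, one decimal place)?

11.6 °C

Equal thermal constants: D₁(T₁ − T_b) = D₂(T₂ − T_b).
27.7·(18.2 − T_b) = 11.7·(27.2 − T_b)
T_b = (27.7·18.2 − 11.7·27.2) / (27.7 − 11.7) = 185.90 / 16.0 = 11.619 °C ≈ 11.6 °C.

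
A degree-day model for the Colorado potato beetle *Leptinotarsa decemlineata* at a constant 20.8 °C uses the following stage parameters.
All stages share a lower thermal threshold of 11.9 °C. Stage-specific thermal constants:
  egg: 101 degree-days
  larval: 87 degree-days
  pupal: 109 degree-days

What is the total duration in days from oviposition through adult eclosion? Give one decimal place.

Daily accumulation at 20.8 °C = 20.8 − 11.9 = 8.9 DD/day.
Total K = 101 + 87 + 109 = 297 DD.
Total duration = 297 / 8.9 = 33.371 ≈ 33.4 days.

33.4 days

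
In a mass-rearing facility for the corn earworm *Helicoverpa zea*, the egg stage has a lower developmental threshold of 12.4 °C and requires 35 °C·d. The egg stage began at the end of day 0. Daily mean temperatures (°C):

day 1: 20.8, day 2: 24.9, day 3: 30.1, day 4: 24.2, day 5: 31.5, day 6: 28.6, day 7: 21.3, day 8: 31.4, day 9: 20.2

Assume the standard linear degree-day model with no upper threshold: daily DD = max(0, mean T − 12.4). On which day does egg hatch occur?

day 3

Daily DD above 12.4 °C: 8.4, 12.5, 17.7, 11.8, 19.1, 16.2, 8.9, 19.0, 7.8.
Cumulative: 8.4, 20.9, 38.6, 50.4, 69.5, 85.7, 94.6, 113.6, 121.4.
The total first reaches 35 DD on day 3.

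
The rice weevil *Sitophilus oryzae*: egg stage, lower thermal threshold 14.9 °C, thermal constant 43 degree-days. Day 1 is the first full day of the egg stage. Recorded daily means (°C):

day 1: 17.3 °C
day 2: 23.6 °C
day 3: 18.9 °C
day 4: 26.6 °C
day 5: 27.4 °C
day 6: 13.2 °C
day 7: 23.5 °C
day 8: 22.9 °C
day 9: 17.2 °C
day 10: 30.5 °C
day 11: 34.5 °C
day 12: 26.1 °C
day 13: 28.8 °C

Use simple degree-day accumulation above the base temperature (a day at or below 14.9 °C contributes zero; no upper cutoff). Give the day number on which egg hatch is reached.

day 7

Daily DD above 14.9 °C: 2.4, 8.7, 4.0, 11.7, 12.5, 0.0, 8.6, 8.0, 2.3, 15.6, 19.6, 11.2, 13.9.
Cumulative: 2.4, 11.1, 15.1, 26.8, 39.3, 39.3, 47.9, 55.9, 58.2, 73.8, 93.4, 104.6, 118.5.
The total first reaches 43 DD on day 7.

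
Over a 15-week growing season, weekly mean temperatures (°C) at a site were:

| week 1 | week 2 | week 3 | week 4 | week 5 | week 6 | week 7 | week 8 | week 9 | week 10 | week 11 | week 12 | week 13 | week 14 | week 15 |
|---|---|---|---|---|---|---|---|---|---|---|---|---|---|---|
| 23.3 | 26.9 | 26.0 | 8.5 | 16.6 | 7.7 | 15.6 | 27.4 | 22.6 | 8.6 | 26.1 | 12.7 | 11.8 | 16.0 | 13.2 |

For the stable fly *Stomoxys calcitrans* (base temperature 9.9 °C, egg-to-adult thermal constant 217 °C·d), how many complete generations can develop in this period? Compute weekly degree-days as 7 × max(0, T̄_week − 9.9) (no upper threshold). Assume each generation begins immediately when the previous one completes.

3 generations

Weekly DD (7 × max(0, T̄ − 9.9)): 93.8, 119.0, 112.7, 0.0, 46.9, 0.0, 39.9, 122.5, 88.9, 0.0, 113.4, 19.6, 13.3, 42.7, 23.1.
Season total = 835.8 DD.
Complete generations = ⌊835.8 / 217⌋ = 3.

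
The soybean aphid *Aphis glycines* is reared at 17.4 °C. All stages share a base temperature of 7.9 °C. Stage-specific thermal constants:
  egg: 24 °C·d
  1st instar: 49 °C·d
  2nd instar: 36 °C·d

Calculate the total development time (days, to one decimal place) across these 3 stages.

Daily accumulation at 17.4 °C = 17.4 − 7.9 = 9.5 DD/day.
Total K = 24 + 49 + 36 = 109 DD.
Total duration = 109 / 9.5 = 11.474 ≈ 11.5 days.

11.5 days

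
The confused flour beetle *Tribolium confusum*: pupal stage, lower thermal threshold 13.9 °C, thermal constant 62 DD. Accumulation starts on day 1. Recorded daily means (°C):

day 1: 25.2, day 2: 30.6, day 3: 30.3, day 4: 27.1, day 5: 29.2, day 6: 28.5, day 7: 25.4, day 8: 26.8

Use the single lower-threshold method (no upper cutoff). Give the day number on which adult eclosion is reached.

day 5

Daily DD above 13.9 °C: 11.3, 16.7, 16.4, 13.2, 15.3, 14.6, 11.5, 12.9.
Cumulative: 11.3, 28.0, 44.4, 57.6, 72.9, 87.5, 99.0, 111.9.
The total first reaches 62 DD on day 5.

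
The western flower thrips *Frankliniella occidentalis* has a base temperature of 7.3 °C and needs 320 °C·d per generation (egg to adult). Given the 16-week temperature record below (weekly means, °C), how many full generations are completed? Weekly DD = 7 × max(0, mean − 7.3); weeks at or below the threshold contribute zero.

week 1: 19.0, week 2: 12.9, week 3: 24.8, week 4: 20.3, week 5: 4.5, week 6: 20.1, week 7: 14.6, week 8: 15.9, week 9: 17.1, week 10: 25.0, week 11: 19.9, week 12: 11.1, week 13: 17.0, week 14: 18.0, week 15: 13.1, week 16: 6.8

Weekly DD (7 × max(0, T̄ − 7.3)): 81.9, 39.2, 122.5, 91.0, 0.0, 89.6, 51.1, 60.2, 68.6, 123.9, 88.2, 26.6, 67.9, 74.9, 40.6, 0.0.
Season total = 1026.2 DD.
Complete generations = ⌊1026.2 / 320⌋ = 3.

3 generations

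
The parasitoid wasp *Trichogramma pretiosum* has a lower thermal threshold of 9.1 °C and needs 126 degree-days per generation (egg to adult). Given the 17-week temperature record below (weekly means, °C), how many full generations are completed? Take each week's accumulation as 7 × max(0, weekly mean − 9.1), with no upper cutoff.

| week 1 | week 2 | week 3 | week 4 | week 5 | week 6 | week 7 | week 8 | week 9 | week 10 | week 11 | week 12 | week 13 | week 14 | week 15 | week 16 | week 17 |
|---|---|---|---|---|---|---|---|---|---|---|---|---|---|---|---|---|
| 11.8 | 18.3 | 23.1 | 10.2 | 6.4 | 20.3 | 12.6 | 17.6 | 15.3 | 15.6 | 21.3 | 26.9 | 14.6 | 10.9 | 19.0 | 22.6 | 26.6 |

Weekly DD (7 × max(0, T̄ − 9.1)): 18.9, 64.4, 98.0, 7.7, 0.0, 78.4, 24.5, 59.5, 43.4, 45.5, 85.4, 124.6, 38.5, 12.6, 69.3, 94.5, 122.5.
Season total = 987.7 DD.
Complete generations = ⌊987.7 / 126⌋ = 7.

7 generations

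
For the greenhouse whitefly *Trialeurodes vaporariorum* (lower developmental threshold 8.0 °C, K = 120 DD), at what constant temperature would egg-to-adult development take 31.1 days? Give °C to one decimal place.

Required daily accumulation = 120 / 31.1 = 3.859 DD/day.
T = T_base + 3.859 = 8.0 + 3.859 = 11.859 ≈ 11.9 °C.

11.9 °C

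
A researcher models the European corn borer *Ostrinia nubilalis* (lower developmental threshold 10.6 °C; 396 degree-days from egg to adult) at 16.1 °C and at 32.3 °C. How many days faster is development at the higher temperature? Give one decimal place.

At 16.1 °C: 396 / (16.1 − 10.6) = 396 / 5.5 = 72.000 d.
At 32.3 °C: 396 / (32.3 − 10.6) = 396 / 21.7 = 18.249 d.
Difference = |72.000 − 18.249| = 53.751 ≈ 53.8 days.

53.8 days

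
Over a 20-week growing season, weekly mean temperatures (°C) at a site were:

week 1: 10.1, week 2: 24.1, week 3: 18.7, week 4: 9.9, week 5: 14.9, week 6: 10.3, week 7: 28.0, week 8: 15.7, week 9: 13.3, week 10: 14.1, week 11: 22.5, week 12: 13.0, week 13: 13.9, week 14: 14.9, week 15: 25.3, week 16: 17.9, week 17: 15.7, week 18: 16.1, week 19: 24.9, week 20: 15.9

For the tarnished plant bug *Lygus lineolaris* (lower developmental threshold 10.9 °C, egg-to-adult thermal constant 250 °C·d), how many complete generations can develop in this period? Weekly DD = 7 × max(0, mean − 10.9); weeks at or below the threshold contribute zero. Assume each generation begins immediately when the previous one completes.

Weekly DD (7 × max(0, T̄ − 10.9)): 0.0, 92.4, 54.6, 0.0, 28.0, 0.0, 119.7, 33.6, 16.8, 22.4, 81.2, 14.7, 21.0, 28.0, 100.8, 49.0, 33.6, 36.4, 98.0, 35.0.
Season total = 865.2 DD.
Complete generations = ⌊865.2 / 250⌋ = 3.

3 generations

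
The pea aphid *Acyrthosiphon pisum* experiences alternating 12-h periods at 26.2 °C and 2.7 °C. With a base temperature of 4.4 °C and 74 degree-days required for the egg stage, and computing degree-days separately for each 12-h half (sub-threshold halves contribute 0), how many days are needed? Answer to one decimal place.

6.8 days

Day half: max(0, 26.2 − 4.4) × 0.5 = 21.8 × 0.5 = 10.90 DD.
Night half: max(0, 2.7 − 4.4) × 0.5 = 0.0 × 0.5 = 0.00 DD.
Per 24 h: 10.90 DD/day.
Duration = 74 / 10.90 = 6.789 ≈ 6.8 days.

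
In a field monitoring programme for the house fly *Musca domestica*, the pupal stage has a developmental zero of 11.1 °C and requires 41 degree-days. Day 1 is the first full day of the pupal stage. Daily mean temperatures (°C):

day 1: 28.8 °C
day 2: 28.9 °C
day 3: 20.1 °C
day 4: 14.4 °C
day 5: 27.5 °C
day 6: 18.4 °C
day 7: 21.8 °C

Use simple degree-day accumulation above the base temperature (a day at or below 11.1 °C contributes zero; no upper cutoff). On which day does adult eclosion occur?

day 3

Daily DD above 11.1 °C: 17.7, 17.8, 9.0, 3.3, 16.4, 7.3, 10.7.
Cumulative: 17.7, 35.5, 44.5, 47.8, 64.2, 71.5, 82.2.
The total first reaches 41 DD on day 3.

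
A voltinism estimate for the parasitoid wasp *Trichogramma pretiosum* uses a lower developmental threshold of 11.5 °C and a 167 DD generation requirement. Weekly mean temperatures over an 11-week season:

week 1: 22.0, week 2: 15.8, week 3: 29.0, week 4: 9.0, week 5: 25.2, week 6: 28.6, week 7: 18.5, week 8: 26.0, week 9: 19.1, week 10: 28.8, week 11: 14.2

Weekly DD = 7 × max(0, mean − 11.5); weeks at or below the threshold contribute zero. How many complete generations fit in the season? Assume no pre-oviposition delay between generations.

4 generations

Weekly DD (7 × max(0, T̄ − 11.5)): 73.5, 30.1, 122.5, 0.0, 95.9, 119.7, 49.0, 101.5, 53.2, 121.1, 18.9.
Season total = 785.4 DD.
Complete generations = ⌊785.4 / 167⌋ = 4.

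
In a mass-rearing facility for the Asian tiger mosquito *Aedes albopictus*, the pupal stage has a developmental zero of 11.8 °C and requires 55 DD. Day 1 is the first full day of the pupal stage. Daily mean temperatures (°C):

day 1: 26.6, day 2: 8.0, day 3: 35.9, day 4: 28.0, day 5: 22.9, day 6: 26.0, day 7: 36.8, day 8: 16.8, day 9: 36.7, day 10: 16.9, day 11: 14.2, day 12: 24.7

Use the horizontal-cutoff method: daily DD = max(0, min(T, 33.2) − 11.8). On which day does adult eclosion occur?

day 5

Daily DD above 11.8 °C (capped at 21.4): 14.8, 0.0, 21.4, 16.2, 11.1, 14.2, 21.4, 5.0, 21.4, 5.1, 2.4, 12.9.
Cumulative: 14.8, 14.8, 36.2, 52.4, 63.5, 77.7, 99.1, 104.1, 125.5, 130.6, 133.0, 145.9.
The total first reaches 55 DD on day 5.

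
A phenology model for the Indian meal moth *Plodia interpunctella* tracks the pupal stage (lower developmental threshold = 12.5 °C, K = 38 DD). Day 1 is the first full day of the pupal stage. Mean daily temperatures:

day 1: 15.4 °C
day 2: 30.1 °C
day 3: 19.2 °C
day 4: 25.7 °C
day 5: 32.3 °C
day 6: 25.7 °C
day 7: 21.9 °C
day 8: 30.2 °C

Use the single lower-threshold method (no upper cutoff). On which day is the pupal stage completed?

day 4

Daily DD above 12.5 °C: 2.9, 17.6, 6.7, 13.2, 19.8, 13.2, 9.4, 17.7.
Cumulative: 2.9, 20.5, 27.2, 40.4, 60.2, 73.4, 82.8, 100.5.
The total first reaches 38 DD on day 4.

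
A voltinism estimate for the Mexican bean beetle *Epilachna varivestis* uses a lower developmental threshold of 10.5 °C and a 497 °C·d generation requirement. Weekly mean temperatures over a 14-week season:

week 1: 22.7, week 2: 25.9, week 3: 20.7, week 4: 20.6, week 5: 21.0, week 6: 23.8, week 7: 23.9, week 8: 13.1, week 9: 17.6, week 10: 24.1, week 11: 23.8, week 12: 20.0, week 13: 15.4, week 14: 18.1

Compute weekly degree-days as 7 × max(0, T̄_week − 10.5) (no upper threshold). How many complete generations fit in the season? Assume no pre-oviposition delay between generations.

Weekly DD (7 × max(0, T̄ − 10.5)): 85.4, 107.8, 71.4, 70.7, 73.5, 93.1, 93.8, 18.2, 49.7, 95.2, 93.1, 66.5, 34.3, 53.2.
Season total = 1005.9 DD.
Complete generations = ⌊1005.9 / 497⌋ = 2.

2 generations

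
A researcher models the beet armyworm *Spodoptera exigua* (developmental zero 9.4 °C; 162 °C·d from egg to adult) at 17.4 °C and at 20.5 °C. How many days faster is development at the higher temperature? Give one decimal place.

At 17.4 °C: 162 / (17.4 − 9.4) = 162 / 8.0 = 20.250 d.
At 20.5 °C: 162 / (20.5 − 9.4) = 162 / 11.1 = 14.595 d.
Difference = |20.250 − 14.595| = 5.655 ≈ 5.7 days.

5.7 days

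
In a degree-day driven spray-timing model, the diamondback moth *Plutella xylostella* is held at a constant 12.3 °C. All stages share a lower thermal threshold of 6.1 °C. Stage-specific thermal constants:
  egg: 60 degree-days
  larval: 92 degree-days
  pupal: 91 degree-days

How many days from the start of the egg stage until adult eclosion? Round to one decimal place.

Daily accumulation at 12.3 °C = 12.3 − 6.1 = 6.2 DD/day.
Total K = 60 + 92 + 91 = 243 DD.
Total duration = 243 / 6.2 = 39.194 ≈ 39.2 days.

39.2 days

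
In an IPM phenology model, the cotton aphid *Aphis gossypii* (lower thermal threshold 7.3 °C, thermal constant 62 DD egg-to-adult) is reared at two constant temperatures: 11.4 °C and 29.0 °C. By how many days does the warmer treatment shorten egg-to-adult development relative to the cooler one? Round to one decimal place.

At 11.4 °C: 62 / (11.4 − 7.3) = 62 / 4.1 = 15.122 d.
At 29.0 °C: 62 / (29.0 − 7.3) = 62 / 21.7 = 2.857 d.
Difference = |15.122 − 2.857| = 12.265 ≈ 12.3 days.

12.3 days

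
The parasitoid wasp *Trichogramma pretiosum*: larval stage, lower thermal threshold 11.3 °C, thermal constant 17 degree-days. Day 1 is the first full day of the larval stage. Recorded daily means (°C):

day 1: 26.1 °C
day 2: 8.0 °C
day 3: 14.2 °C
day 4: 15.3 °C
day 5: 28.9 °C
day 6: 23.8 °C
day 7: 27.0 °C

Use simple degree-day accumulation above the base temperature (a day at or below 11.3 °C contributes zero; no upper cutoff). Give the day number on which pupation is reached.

Daily DD above 11.3 °C: 14.8, 0.0, 2.9, 4.0, 17.6, 12.5, 15.7.
Cumulative: 14.8, 14.8, 17.7, 21.7, 39.3, 51.8, 67.5.
The total first reaches 17 DD on day 3.

day 3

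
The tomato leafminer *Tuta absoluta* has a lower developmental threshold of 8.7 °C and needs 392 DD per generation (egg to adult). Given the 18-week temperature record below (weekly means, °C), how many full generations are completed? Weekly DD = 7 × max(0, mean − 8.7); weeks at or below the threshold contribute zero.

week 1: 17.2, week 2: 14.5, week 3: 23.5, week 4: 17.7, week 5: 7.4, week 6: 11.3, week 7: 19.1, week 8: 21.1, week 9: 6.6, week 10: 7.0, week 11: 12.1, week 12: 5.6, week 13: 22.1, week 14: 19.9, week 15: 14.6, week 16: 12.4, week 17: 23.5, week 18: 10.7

2 generations

Weekly DD (7 × max(0, T̄ − 8.7)): 59.5, 40.6, 103.6, 63.0, 0.0, 18.2, 72.8, 86.8, 0.0, 0.0, 23.8, 0.0, 93.8, 78.4, 41.3, 25.9, 103.6, 14.0.
Season total = 825.3 DD.
Complete generations = ⌊825.3 / 392⌋ = 2.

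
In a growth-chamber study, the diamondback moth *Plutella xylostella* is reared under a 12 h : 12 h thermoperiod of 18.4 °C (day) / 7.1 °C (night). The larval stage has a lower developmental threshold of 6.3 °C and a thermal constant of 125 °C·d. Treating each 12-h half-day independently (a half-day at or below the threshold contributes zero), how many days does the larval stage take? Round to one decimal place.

19.4 days

Day half: max(0, 18.4 − 6.3) × 0.5 = 12.1 × 0.5 = 6.05 DD.
Night half: max(0, 7.1 − 6.3) × 0.5 = 0.8 × 0.5 = 0.40 DD.
Per 24 h: 6.45 DD/day.
Duration = 125 / 6.45 = 19.380 ≈ 19.4 days.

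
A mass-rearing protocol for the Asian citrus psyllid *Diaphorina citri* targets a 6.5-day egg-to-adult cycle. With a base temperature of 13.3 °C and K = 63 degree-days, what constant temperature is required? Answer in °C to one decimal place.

Required daily accumulation = 63 / 6.5 = 9.692 DD/day.
T = T_base + 9.692 = 13.3 + 9.692 = 22.992 ≈ 23.0 °C.

23.0 °C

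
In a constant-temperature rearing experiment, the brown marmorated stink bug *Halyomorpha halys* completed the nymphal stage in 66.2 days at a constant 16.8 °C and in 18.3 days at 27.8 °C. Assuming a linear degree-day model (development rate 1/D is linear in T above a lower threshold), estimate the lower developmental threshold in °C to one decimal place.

12.6 °C

Linear rate model ⇒ the product D·(T − T_b) is constant across temperatures.
66.2·(16.8 − T_b) = 18.3·(27.8 − T_b)
T_b = (66.2·16.8 − 18.3·27.8) / (66.2 − 18.3) = 603.42 / 47.9 = 12.597 °C ≈ 12.6 °C.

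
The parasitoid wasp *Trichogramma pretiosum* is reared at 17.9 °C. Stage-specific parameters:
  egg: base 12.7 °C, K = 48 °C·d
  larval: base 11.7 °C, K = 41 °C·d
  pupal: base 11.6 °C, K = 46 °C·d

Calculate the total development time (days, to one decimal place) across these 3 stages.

egg: 48 / (17.9 − 12.7) = 48 / 5.2 = 9.231 d.
larval: 41 / (17.9 − 11.7) = 41 / 6.2 = 6.613 d.
pupal: 46 / (17.9 − 11.6) = 46 / 6.3 = 7.302 d.
Sum = 23.145 ≈ 23.1 days.

23.1 days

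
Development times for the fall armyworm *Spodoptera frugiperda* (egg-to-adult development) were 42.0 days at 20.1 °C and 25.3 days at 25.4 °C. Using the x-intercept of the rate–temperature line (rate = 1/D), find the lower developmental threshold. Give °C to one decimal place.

12.1 °C

Linear rate model ⇒ the product D·(T − T_b) is constant across temperatures.
42.0·(20.1 − T_b) = 25.3·(25.4 − T_b)
T_b = (42.0·20.1 − 25.3·25.4) / (42.0 − 25.3) = 201.58 / 16.7 = 12.071 °C ≈ 12.1 °C.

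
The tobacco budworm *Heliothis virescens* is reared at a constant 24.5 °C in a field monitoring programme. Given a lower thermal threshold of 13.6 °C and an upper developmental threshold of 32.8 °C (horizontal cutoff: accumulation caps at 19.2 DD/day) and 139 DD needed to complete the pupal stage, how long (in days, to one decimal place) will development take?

Daily accumulation = 24.5 − 13.6 = 10.9 DD/day.
Duration = 139 / 10.9 = 12.752 ≈ 12.8 days.

12.8 days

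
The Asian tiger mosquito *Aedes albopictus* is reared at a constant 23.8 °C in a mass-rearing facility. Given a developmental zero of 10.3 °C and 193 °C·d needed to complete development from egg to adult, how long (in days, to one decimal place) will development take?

14.3 days

Daily accumulation = 23.8 − 10.3 = 13.5 DD/day.
Duration = 193 / 13.5 = 14.296 ≈ 14.3 days.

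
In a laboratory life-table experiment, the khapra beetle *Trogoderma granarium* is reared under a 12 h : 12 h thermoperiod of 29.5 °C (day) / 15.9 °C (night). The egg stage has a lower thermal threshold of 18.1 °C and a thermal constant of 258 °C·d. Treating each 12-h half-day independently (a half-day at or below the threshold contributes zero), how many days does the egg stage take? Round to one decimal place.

Day half: max(0, 29.5 − 18.1) × 0.5 = 11.4 × 0.5 = 5.70 DD.
Night half: max(0, 15.9 − 18.1) × 0.5 = 0.0 × 0.5 = 0.00 DD.
Per 24 h: 5.70 DD/day.
Duration = 258 / 5.70 = 45.263 ≈ 45.3 days.

45.3 days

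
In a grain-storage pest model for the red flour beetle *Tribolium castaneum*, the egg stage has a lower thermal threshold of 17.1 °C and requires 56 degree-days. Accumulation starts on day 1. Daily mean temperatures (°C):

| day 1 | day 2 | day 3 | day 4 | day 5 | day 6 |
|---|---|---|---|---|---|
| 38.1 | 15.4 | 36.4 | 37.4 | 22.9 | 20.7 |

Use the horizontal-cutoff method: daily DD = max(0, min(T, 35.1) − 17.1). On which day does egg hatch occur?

Daily DD above 17.1 °C (capped at 18.0): 18.0, 0.0, 18.0, 18.0, 5.8, 3.6.
Cumulative: 18.0, 18.0, 36.0, 54.0, 59.8, 63.4.
The total first reaches 56 DD on day 5.

day 5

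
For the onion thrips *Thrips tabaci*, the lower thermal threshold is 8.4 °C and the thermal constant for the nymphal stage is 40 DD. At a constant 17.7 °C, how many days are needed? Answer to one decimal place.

Daily accumulation = 17.7 − 8.4 = 9.3 DD/day.
Duration = 40 / 9.3 = 4.301 ≈ 4.3 days.

4.3 days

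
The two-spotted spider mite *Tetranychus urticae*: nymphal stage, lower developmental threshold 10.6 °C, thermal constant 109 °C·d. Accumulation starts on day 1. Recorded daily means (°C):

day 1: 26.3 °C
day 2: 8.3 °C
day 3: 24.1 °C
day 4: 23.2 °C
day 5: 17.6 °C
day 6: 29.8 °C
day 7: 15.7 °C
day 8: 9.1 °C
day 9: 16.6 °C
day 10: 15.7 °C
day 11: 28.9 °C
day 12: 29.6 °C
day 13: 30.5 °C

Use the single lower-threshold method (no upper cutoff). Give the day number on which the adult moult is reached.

day 12

Daily DD above 10.6 °C: 15.7, 0.0, 13.5, 12.6, 7.0, 19.2, 5.1, 0.0, 6.0, 5.1, 18.3, 19.0, 19.9.
Cumulative: 15.7, 15.7, 29.2, 41.8, 48.8, 68.0, 73.1, 73.1, 79.1, 84.2, 102.5, 121.5, 141.4.
The total first reaches 109 DD on day 12.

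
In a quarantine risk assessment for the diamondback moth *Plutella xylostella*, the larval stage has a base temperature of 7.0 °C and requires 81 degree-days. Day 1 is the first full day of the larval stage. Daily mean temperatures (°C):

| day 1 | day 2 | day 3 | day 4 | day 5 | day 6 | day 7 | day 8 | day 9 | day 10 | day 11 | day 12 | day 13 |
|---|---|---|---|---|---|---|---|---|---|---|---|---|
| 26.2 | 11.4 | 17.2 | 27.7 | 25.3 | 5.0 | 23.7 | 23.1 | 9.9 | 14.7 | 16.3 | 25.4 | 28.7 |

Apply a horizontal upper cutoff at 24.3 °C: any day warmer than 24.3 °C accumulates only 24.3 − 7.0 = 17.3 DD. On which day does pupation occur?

Daily DD above 7.0 °C (capped at 17.3): 17.3, 4.4, 10.2, 17.3, 17.3, 0.0, 16.7, 16.1, 2.9, 7.7, 9.3, 17.3, 17.3.
Cumulative: 17.3, 21.7, 31.9, 49.2, 66.5, 66.5, 83.2, 99.3, 102.2, 109.9, 119.2, 136.5, 153.8.
The total first reaches 81 DD on day 7.

day 7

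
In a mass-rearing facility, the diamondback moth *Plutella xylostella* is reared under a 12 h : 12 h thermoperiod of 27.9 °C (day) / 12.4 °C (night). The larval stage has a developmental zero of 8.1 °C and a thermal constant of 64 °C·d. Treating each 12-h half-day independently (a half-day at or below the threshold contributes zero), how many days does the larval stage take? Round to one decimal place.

Day half: max(0, 27.9 − 8.1) × 0.5 = 19.8 × 0.5 = 9.90 DD.
Night half: max(0, 12.4 − 8.1) × 0.5 = 4.3 × 0.5 = 2.15 DD.
Per 24 h: 12.05 DD/day.
Duration = 64 / 12.05 = 5.311 ≈ 5.3 days.

5.3 days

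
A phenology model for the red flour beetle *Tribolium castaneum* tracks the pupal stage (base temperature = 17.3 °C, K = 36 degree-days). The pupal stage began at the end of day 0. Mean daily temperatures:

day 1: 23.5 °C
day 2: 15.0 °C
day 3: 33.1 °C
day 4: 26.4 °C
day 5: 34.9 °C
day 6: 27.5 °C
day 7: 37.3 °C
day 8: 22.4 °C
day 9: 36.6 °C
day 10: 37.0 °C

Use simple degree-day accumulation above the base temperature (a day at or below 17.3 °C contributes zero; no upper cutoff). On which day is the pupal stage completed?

Daily DD above 17.3 °C: 6.2, 0.0, 15.8, 9.1, 17.6, 10.2, 20.0, 5.1, 19.3, 19.7.
Cumulative: 6.2, 6.2, 22.0, 31.1, 48.7, 58.9, 78.9, 84.0, 103.3, 123.0.
The total first reaches 36 DD on day 5.

day 5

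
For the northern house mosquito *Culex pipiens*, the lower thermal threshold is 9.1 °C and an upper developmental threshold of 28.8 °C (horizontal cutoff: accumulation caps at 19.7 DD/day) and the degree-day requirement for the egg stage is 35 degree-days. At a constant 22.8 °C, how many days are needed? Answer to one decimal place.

Daily accumulation = 22.8 − 9.1 = 13.7 DD/day.
Duration = 35 / 13.7 = 2.555 ≈ 2.6 days.

2.6 days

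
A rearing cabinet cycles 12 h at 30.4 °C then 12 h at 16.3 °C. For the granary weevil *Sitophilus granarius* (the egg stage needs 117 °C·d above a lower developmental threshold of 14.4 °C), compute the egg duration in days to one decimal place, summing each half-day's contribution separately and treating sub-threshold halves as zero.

13.1 days

Day half: max(0, 30.4 − 14.4) × 0.5 = 16.0 × 0.5 = 8.00 DD.
Night half: max(0, 16.3 − 14.4) × 0.5 = 1.9 × 0.5 = 0.95 DD.
Per 24 h: 8.95 DD/day.
Duration = 117 / 8.95 = 13.073 ≈ 13.1 days.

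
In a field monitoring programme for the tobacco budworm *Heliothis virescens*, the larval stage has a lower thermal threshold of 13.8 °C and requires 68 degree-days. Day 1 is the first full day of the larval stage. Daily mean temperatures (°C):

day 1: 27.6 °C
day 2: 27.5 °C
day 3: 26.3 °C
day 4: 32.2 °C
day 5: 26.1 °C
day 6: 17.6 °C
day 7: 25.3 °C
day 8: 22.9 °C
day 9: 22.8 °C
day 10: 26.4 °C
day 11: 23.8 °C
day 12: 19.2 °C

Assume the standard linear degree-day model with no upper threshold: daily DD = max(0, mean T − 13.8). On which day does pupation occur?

Daily DD above 13.8 °C: 13.8, 13.7, 12.5, 18.4, 12.3, 3.8, 11.5, 9.1, 9.0, 12.6, 10.0, 5.4.
Cumulative: 13.8, 27.5, 40.0, 58.4, 70.7, 74.5, 86.0, 95.1, 104.1, 116.7, 126.7, 132.1.
The total first reaches 68 DD on day 5.

day 5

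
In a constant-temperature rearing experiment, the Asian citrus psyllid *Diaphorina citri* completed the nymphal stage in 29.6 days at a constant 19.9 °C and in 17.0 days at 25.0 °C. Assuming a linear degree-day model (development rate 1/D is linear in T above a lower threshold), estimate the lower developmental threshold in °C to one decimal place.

Equal thermal constants: D₁(T₁ − T_b) = D₂(T₂ − T_b).
29.6·(19.9 − T_b) = 17.0·(25.0 − T_b)
T_b = (29.6·19.9 − 17.0·25.0) / (29.6 − 17.0) = 164.04 / 12.6 = 13.019 °C ≈ 13.0 °C.

13.0 °C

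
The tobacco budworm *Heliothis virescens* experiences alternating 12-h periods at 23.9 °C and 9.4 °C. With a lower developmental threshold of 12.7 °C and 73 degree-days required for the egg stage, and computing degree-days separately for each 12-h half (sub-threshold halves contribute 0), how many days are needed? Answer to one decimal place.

Day half: max(0, 23.9 − 12.7) × 0.5 = 11.2 × 0.5 = 5.60 DD.
Night half: max(0, 9.4 − 12.7) × 0.5 = 0.0 × 0.5 = 0.00 DD.
Per 24 h: 5.60 DD/day.
Duration = 73 / 5.60 = 13.036 ≈ 13.0 days.

13.0 days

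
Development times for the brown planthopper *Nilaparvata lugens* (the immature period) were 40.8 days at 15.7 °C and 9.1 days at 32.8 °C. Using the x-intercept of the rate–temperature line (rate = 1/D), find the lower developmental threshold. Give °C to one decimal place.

Under the model K = D·(T − T_b), so D₁·(T₁ − T_b) = D₂·(T₂ − T_b).
40.8·(15.7 − T_b) = 9.1·(32.8 − T_b)
T_b = (40.8·15.7 − 9.1·32.8) / (40.8 − 9.1) = 342.08 / 31.7 = 10.791 °C ≈ 10.8 °C.

10.8 °C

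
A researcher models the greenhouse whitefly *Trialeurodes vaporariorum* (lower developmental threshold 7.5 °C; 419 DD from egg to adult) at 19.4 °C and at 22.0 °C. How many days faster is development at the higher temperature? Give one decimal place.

At 19.4 °C: 419 / (19.4 − 7.5) = 419 / 11.9 = 35.210 d.
At 22.0 °C: 419 / (22.0 − 7.5) = 419 / 14.5 = 28.897 d.
Difference = |35.210 − 28.897| = 6.314 ≈ 6.3 days.

6.3 days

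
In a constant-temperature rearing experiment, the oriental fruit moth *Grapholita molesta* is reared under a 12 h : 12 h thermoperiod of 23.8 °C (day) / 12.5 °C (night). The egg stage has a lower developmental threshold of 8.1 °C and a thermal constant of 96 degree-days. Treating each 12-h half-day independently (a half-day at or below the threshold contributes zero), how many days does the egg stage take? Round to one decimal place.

Day half: max(0, 23.8 − 8.1) × 0.5 = 15.7 × 0.5 = 7.85 DD.
Night half: max(0, 12.5 − 8.1) × 0.5 = 4.4 × 0.5 = 2.20 DD.
Per 24 h: 10.05 DD/day.
Duration = 96 / 10.05 = 9.552 ≈ 9.6 days.

9.6 days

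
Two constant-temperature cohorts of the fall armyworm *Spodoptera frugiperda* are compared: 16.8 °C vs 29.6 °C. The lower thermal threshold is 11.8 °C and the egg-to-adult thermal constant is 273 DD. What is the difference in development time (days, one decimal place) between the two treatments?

39.3 days

At 16.8 °C: 273 / (16.8 − 11.8) = 273 / 5.0 = 54.600 d.
At 29.6 °C: 273 / (29.6 − 11.8) = 273 / 17.8 = 15.337 d.
Difference = |54.600 − 15.337| = 39.263 ≈ 39.3 days.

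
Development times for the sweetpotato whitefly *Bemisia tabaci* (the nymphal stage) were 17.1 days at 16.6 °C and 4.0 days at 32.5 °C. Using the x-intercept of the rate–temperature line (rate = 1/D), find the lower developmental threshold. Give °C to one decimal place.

11.7 °C

Linear rate model ⇒ the product D·(T − T_b) is constant across temperatures.
17.1·(16.6 − T_b) = 4.0·(32.5 − T_b)
T_b = (17.1·16.6 − 4.0·32.5) / (17.1 − 4.0) = 153.86 / 13.1 = 11.745 °C ≈ 11.7 °C.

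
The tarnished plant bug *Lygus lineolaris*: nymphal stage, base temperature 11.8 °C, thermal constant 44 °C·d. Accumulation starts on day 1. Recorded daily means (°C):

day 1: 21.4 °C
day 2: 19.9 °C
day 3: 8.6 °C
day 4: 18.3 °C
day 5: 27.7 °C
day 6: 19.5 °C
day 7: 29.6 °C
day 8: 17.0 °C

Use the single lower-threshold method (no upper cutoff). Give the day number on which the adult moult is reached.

Daily DD above 11.8 °C: 9.6, 8.1, 0.0, 6.5, 15.9, 7.7, 17.8, 5.2.
Cumulative: 9.6, 17.7, 17.7, 24.2, 40.1, 47.8, 65.6, 70.8.
The total first reaches 44 DD on day 6.

day 6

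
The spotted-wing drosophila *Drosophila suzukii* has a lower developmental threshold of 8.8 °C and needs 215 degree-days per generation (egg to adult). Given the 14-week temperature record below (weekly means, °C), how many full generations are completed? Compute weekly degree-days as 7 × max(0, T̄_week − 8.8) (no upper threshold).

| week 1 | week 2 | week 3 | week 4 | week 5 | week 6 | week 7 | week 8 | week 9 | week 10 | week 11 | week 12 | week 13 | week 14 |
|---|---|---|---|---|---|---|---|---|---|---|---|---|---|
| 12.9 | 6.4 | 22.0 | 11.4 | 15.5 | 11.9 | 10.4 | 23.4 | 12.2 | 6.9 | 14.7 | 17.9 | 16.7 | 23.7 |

Weekly DD (7 × max(0, T̄ − 8.8)): 28.7, 0.0, 92.4, 18.2, 46.9, 21.7, 11.2, 102.2, 23.8, 0.0, 41.3, 63.7, 55.3, 104.3.
Season total = 609.7 DD.
Complete generations = ⌊609.7 / 215⌋ = 2.

2 generations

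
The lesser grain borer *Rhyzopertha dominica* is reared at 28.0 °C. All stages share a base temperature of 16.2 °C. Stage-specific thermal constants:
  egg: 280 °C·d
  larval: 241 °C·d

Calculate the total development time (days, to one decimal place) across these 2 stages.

Daily accumulation at 28.0 °C = 28.0 − 16.2 = 11.8 DD/day.
Total K = 280 + 241 = 521 DD.
Total duration = 521 / 11.8 = 44.153 ≈ 44.2 days.

44.2 days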